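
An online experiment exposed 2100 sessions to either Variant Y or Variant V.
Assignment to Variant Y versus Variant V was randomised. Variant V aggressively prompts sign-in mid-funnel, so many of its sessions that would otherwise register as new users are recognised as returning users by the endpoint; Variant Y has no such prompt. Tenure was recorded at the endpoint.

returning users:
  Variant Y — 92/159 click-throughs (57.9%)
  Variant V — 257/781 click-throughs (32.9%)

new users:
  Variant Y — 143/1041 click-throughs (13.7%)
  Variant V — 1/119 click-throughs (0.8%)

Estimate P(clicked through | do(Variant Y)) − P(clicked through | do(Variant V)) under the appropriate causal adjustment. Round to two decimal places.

-0.09

Because the variant influences user tenure, user tenure is a post-treatment mediator, not a confounder. Stratifying on it would bias the estimate; the causal effect is the crude pooled difference.
The causal difference is the pooled difference: 0.196 − 0.287 = -0.091.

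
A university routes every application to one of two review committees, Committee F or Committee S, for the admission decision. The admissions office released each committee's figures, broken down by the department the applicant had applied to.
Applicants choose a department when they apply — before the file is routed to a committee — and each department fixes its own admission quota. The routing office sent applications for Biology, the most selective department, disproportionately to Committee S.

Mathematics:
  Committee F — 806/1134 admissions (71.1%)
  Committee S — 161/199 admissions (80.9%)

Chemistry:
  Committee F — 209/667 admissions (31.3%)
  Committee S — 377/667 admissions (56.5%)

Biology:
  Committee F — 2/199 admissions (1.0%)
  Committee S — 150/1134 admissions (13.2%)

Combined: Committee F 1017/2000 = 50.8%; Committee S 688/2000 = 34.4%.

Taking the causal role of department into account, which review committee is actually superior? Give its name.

The department-specific comparison favours Committee S throughout, but the pooled figures favour Committee F. The question is whether to condition on department.
The imbalance in department arose from how applicants were allocated, not from anything the review committee did; and department independently affects the outcome. The pooled gap is confounded — condition on department.
Within each level — Mathematics: 71.1% vs 80.9%; Chemistry: 31.3% vs 56.5%; Biology: 1.0% vs 13.2% — Committee S is higher every time.

Committee S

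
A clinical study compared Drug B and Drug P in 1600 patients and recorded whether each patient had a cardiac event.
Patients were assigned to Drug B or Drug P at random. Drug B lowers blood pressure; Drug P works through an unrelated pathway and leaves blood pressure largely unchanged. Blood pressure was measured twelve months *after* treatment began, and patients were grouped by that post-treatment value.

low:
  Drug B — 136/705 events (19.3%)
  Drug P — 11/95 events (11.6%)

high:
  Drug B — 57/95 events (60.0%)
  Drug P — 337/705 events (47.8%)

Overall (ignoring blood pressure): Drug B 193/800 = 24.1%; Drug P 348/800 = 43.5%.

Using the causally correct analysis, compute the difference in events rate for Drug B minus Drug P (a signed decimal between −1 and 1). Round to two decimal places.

Within every blood pressure level Drug P has the lower rate, yet pooled Drug B does — Simpson's reversal.
Because the drug influences blood pressure, blood pressure is a post-treatment mediator, not a confounder. Stratifying on it would bias the estimate; the causal effect is the crude pooled difference.
The causal difference is the pooled difference: 0.241 − 0.435 = -0.194.

-0.19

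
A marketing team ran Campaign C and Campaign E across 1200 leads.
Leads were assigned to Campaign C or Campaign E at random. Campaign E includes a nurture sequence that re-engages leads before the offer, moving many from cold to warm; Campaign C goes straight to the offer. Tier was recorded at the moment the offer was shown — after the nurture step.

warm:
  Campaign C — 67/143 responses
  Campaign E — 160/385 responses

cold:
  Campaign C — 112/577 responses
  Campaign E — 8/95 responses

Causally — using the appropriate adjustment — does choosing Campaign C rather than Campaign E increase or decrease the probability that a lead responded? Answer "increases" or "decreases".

decreases

Engagement tier is downstream of the campaign. One should not condition on a consequence of treatment, so the overall rates are the right comparison.
Pooled: Campaign C 24.9% vs Campaign E 35.0%; Campaign E is higher overall.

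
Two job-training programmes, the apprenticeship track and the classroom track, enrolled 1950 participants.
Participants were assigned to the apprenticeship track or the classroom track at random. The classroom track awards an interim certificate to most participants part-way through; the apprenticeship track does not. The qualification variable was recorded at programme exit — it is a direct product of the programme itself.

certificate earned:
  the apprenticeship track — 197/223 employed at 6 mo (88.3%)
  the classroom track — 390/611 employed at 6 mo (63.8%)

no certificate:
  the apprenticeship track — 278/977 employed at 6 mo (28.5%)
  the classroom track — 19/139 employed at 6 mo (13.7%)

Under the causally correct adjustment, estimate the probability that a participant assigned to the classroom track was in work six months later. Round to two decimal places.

0.55

Because the programme influences qualification attained during the programme, qualification attained during the programme is a post-treatment mediator, not a confounder. Stratifying on it would bias the estimate; the causal effect is the crude pooled difference.
So P(outcome | do(the classroom track)) is just the pooled rate for the classroom track: 409/750 = 0.545.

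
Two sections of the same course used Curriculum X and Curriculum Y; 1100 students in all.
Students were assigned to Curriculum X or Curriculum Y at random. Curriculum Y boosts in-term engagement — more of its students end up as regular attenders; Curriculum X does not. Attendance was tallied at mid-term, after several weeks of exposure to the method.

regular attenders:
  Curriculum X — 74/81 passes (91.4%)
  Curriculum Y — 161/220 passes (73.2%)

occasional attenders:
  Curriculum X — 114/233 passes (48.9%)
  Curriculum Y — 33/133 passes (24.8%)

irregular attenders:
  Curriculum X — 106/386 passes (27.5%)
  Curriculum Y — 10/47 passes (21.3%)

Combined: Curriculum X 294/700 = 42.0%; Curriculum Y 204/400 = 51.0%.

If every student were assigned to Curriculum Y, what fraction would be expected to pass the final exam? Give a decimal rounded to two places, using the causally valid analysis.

0.51

Mid-term attendance lies on the pathway teaching method → mid-term attendance → outcome, so adjusting for it blocks the indirect effect. For the total causal effect of teaching method, use the unadjusted pooled rates.
So P(outcome | do(Curriculum Y)) is just the pooled rate for Curriculum Y: 204/400 = 0.510.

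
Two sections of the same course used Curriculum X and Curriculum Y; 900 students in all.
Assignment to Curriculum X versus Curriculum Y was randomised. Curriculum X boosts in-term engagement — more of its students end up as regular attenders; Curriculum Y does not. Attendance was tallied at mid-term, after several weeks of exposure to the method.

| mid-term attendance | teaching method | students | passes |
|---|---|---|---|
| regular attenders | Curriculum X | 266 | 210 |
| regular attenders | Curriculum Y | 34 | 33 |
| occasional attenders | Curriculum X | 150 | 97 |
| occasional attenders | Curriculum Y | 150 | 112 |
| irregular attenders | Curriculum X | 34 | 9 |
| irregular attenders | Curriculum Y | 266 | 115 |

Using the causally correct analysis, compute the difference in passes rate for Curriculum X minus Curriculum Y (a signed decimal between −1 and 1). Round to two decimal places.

+0.12

Mid-term attendance is downstream of the teaching method. One should not condition on a consequence of treatment, so the overall rates are the right comparison.
The causal difference is the pooled difference: 0.702 − 0.578 = +0.124.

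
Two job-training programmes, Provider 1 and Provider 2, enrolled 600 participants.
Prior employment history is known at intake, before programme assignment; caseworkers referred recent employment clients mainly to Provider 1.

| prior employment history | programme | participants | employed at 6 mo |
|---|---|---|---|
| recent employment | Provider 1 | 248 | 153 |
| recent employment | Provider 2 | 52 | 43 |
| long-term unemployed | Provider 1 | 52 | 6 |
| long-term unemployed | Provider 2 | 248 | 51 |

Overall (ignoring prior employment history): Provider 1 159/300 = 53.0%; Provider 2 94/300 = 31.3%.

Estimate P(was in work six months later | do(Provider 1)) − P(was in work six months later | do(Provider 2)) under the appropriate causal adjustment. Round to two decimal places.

-0.15

The stratified and pooled comparisons disagree (Provider 2 wins within each prior employment history; Provider 1 wins overall), so the answer turns on the causal role of prior employment history.
The imbalance in prior employment history arose from how participants were allocated, not from anything the programme did; and prior employment history independently affects the outcome. The pooled gap is confounded — condition on prior employment history.
Adjusting over the population distribution of prior employment history: 0.500·(0.617−0.827) + 0.500·(0.115−0.206) = -0.150.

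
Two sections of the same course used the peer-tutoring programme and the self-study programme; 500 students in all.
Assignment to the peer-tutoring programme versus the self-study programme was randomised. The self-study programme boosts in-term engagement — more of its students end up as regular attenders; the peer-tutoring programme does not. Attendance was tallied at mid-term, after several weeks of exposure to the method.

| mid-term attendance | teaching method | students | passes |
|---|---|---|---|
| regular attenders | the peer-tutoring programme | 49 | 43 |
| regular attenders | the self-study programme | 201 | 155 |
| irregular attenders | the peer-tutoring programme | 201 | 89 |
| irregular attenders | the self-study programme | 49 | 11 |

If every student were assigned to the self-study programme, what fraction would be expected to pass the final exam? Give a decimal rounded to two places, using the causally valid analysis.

0.66

Stratifying would compare teaching methods among students the teaching methods themselves sorted into mid-term attendance groups — a form of selection on an intermediate. The unconditioned pooled rates give the total causal effect.
So P(outcome | do(the self-study programme)) is just the pooled rate for the self-study programme: 166/250 = 0.664.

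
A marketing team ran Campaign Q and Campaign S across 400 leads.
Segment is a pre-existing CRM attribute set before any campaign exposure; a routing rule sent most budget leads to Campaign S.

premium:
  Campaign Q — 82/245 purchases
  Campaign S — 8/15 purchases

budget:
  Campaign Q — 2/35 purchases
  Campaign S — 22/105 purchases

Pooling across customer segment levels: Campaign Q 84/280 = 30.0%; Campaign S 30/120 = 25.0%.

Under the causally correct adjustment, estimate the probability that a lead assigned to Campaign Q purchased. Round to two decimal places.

0.24

Here customer segment is a common cause — it drives both which campaign a case falls under and the outcome. The crude comparison mixes populations; the stratum-specific rates are the causally relevant ones.
Standardising Campaign Q to the population customer segment mix: 0.650·82/245 + 0.350·2/35 = 0.238.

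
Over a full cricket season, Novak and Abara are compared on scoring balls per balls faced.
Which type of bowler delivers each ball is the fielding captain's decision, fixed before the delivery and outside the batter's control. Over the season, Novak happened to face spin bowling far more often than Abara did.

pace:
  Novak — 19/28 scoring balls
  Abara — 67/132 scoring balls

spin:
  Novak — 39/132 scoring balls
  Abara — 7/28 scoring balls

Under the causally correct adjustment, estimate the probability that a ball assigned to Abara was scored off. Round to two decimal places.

0.38

Within every bowling type level Novak has the higher rate, yet pooled Abara does — Simpson's reversal.
Here bowling type is a common cause — it drives both which player a case falls under and the outcome. The crude comparison mixes populations; the stratum-specific rates are the causally relevant ones.
Standardising Abara to the population bowling type mix: 0.500·67/132 + 0.500·7/28 = 0.379.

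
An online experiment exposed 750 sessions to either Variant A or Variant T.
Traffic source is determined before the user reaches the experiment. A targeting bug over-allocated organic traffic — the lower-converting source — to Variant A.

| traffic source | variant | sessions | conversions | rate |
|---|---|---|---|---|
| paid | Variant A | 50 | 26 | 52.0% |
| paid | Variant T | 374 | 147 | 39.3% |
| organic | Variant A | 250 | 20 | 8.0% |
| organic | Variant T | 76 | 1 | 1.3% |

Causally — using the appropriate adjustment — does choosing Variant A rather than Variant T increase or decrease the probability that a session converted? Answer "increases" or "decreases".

increases

Variant A is higher inside every traffic source stratum but Variant T is higher in aggregate. Whether to stratify depends on how traffic source relates to the variant.
Nothing the variant does changes traffic source; the imbalance is an allocation artefact. With traffic source also predicting the outcome, the pooled figure is confounded, and the within-stratum comparison is the causal one.
Within each level — paid: 52.0% vs 39.3%; organic: 8.0% vs 1.3% — Variant A is higher every time.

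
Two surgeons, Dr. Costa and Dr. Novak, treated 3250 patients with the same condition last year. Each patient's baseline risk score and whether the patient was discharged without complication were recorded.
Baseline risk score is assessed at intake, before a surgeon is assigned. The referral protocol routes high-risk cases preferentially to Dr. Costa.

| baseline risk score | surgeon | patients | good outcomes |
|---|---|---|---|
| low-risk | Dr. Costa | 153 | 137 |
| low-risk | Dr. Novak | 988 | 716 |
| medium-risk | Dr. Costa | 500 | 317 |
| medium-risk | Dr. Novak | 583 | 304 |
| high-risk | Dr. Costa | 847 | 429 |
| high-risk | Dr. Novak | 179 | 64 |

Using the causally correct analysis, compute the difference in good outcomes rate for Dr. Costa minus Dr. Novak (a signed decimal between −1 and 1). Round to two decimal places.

+0.14

Baseline risk score differs across surgeons for reasons unrelated to any effect of the surgeon itself, and it separately predicts the outcome — a classic confounder. We must compare within baseline risk score levels.
Adjusting over the population distribution of baseline risk score: 0.351·(0.895−0.725) + 0.333·(0.634−0.521) + 0.316·(0.506−0.358) = +0.144.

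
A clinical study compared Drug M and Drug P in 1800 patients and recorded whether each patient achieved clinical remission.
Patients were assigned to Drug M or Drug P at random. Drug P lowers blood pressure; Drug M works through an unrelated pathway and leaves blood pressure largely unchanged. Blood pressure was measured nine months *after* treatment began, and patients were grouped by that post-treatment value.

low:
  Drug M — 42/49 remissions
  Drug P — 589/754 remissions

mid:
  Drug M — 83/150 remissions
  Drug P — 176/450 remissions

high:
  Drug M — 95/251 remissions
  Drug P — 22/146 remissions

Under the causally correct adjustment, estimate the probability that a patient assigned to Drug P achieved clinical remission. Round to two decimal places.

0.58

The stratified and pooled comparisons disagree (Drug M wins within each blood pressure; Drug P wins overall), so the answer turns on the causal role of blood pressure.
Blood pressure is recorded after the drug and is itself shifted by it — it sits on the causal path from drug to outcome. Conditioning on a mediator would strip out part of the effect we want; the pooled comparison gives the total causal effect.
So P(outcome | do(Drug P)) is just the pooled rate for Drug P: 787/1350 = 0.583.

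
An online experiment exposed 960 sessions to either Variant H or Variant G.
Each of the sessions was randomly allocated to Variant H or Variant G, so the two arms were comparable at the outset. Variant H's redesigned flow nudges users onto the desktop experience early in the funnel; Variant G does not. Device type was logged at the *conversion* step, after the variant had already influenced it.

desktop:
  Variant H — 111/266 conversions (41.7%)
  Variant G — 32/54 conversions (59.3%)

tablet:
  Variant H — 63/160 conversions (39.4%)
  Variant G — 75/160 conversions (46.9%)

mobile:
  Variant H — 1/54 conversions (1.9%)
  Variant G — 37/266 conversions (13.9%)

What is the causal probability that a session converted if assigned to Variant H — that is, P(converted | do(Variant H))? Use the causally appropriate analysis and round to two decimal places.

The distribution of device type is itself part of what the variant does — it is an intermediate outcome. Holding it fixed would remove that part of the effect; the total effect is the pooled difference.
So P(outcome | do(Variant H)) is just the pooled rate for Variant H: 175/480 = 0.365.

0.36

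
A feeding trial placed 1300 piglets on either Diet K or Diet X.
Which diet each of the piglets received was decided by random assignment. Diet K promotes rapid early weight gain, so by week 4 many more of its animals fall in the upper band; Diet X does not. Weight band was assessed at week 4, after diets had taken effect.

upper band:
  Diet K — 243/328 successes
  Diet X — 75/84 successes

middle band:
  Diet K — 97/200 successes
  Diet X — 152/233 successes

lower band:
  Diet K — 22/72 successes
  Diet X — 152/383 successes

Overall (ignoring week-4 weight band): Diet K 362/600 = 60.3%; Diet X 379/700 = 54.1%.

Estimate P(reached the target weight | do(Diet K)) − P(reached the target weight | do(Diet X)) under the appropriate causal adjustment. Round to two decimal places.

+0.06

Week-4 weight band is downstream of the diet. One should not condition on a consequence of treatment, so the overall rates are the right comparison.
The causal difference is the pooled difference: 0.603 − 0.541 = +0.062.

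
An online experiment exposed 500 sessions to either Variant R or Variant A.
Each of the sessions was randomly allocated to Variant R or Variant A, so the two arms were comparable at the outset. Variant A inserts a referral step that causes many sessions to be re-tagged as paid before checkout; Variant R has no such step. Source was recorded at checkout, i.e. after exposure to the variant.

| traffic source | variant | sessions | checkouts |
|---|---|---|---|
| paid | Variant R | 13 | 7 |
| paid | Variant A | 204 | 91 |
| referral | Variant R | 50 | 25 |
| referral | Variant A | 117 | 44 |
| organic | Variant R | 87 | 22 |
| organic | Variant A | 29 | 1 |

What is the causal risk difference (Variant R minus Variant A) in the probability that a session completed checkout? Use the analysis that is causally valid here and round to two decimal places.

-0.03

The stratified and pooled comparisons disagree (Variant R wins within each traffic source; Variant A wins overall), so the answer turns on the causal role of traffic source.
Stratifying would compare variants among sessions the variants themselves sorted into traffic source groups — a form of selection on an intermediate. The unconditioned pooled rates give the total causal effect.
The causal difference is the pooled difference: 0.360 − 0.389 = -0.029.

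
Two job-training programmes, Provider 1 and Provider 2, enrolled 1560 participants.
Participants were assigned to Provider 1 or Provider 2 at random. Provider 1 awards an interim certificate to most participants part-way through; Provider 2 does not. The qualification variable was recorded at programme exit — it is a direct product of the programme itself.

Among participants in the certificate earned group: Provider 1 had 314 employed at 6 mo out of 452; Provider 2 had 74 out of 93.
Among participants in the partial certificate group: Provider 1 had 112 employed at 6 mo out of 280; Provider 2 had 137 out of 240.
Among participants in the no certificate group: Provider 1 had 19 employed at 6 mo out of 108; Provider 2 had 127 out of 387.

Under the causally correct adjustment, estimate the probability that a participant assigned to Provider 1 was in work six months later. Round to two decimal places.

0.53

The qualification attained during the programme-specific comparison favours Provider 2 throughout, but the pooled figures favour Provider 1. The question is whether to condition on qualification attained during the programme.
Qualification attained during the programme is recorded after the programme and is itself shifted by it — it sits on the causal path from programme to outcome. Conditioning on a mediator would strip out part of the effect we want; the pooled comparison gives the total causal effect.
So P(outcome | do(Provider 1)) is just the pooled rate for Provider 1: 445/840 = 0.530.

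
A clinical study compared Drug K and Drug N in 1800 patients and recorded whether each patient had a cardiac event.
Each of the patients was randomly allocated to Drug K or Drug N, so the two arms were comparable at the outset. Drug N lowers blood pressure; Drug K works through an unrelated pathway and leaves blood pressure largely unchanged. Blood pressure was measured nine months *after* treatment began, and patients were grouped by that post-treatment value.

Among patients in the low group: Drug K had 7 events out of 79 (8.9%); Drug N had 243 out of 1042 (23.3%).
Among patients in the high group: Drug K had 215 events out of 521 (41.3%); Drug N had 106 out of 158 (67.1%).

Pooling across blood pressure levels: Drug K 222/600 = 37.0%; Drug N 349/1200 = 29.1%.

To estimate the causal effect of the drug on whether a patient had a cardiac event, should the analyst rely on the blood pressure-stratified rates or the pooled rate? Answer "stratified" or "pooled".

Stratifying would compare drugs among patients the drugs themselves sorted into blood pressure groups — a form of selection on an intermediate. The unconditioned pooled rates give the total causal effect.
Pooled: Drug K 37.0% vs Drug N 29.1%; Drug N is lower overall.

pooled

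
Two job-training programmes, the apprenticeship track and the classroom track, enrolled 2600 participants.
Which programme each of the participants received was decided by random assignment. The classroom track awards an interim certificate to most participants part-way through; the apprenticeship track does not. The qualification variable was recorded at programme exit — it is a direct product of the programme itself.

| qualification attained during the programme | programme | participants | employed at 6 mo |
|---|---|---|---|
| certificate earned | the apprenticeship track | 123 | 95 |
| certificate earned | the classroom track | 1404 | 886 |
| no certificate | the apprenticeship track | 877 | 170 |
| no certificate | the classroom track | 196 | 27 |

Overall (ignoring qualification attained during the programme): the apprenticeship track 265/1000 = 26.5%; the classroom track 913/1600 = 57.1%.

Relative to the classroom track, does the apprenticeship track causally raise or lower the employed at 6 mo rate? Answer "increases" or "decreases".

The stratified and pooled comparisons disagree (the apprenticeship track wins within each qualification attained during the programme; the classroom track wins overall), so the answer turns on the causal role of qualification attained during the programme.
Qualification attained during the programme here is a post-treatment variable shaped by the programme; conditioning on it would introduce bias rather than remove it. The overall comparison is the causal one.
Pooled: the apprenticeship track 26.5% vs the classroom track 57.1%; the classroom track is higher overall.

decreases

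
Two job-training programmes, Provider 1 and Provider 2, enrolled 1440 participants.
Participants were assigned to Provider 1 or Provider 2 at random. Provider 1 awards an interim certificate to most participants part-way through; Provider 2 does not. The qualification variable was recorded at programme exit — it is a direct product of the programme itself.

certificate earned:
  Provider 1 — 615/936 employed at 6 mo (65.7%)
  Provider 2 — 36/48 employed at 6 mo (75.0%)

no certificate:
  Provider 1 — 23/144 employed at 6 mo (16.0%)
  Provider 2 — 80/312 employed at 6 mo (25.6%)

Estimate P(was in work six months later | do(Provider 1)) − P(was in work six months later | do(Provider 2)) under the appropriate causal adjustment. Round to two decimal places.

+0.27

The qualification attained during the programme-specific comparison favours Provider 2 throughout, but the pooled figures favour Provider 1. The question is whether to condition on qualification attained during the programme.
Stratifying would compare programmes among participants the programmes themselves sorted into qualification attained during the programme groups — a form of selection on an intermediate. The unconditioned pooled rates give the total causal effect.
The causal difference is the pooled difference: 0.591 − 0.322 = +0.269.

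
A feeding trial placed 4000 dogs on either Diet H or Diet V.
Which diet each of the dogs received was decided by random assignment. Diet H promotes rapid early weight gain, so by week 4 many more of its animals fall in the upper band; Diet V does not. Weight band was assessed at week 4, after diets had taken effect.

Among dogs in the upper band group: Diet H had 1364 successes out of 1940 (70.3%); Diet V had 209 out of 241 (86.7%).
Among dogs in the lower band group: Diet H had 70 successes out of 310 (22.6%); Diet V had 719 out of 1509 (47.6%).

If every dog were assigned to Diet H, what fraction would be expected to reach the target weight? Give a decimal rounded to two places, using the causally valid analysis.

Diet V is higher inside every week-4 weight band stratum but Diet H is higher in aggregate. Whether to stratify depends on how week-4 weight band relates to the diet.
Week-4 weight band lies on the pathway diet → week-4 weight band → outcome, so adjusting for it blocks the indirect effect. For the total causal effect of diet, use the unadjusted pooled rates.
So P(outcome | do(Diet H)) is just the pooled rate for Diet H: 1434/2250 = 0.637.

0.64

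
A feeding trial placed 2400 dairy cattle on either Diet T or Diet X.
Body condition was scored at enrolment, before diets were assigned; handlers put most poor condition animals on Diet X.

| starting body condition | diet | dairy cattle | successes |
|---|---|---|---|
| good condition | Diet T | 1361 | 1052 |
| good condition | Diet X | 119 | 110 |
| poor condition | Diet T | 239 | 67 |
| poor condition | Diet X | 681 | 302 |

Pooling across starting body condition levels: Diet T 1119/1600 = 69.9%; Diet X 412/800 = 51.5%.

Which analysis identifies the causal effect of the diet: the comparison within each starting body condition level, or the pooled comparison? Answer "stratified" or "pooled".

stratified

Starting body condition satisfies the back-door criterion: it is not a descendant of the diet, and it blocks the spurious path from diet to outcome. Adjusting for it (i.e., using the within-starting body condition rates) gives the causal effect.
Within each level — good condition: 77.3% vs 92.4%; poor condition: 28.0% vs 44.3% — Diet X is higher every time.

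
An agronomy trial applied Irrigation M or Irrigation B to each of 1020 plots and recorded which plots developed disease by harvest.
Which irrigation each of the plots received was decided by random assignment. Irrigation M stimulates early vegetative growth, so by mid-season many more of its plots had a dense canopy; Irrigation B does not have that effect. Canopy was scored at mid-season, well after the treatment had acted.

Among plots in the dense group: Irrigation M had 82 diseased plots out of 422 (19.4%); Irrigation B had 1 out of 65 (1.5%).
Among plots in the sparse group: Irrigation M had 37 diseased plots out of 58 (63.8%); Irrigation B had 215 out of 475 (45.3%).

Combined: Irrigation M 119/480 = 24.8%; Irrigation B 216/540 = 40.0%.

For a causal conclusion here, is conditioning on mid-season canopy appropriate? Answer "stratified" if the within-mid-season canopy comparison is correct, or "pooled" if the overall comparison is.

pooled

Because the irrigation influences mid-season canopy, mid-season canopy is a post-treatment mediator, not a confounder. Stratifying on it would bias the estimate; the causal effect is the crude pooled difference.
Pooled: Irrigation M 24.8% vs Irrigation B 40.0%; Irrigation M is lower overall.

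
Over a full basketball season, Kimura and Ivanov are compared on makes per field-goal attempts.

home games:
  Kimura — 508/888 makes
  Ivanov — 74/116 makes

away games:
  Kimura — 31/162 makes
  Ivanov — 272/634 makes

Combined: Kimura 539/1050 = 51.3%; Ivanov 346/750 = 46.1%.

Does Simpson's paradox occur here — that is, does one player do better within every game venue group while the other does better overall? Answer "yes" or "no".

Within each game venue level (home games 57.2% vs 63.8%; away games 19.1% vs 42.9%), Ivanov has the higher rate every time. Pooled: 51.3% vs 46.1% — Kimura has the higher rate overall. The two comparisons disagree.

yes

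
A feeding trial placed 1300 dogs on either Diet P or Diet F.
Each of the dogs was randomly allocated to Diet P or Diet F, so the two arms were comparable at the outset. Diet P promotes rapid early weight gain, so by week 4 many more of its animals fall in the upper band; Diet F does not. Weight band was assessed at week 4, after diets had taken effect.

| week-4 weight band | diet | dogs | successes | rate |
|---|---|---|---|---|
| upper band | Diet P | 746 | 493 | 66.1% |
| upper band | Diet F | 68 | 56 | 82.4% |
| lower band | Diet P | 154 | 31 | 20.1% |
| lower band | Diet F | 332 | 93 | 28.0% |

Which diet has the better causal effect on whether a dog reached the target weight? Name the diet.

Diet P

Stratifying would compare diets among dogs the diets themselves sorted into week-4 weight band groups — a form of selection on an intermediate. The unconditioned pooled rates give the total causal effect.
Pooled: Diet P 58.2% vs Diet F 37.2%; Diet P is higher overall.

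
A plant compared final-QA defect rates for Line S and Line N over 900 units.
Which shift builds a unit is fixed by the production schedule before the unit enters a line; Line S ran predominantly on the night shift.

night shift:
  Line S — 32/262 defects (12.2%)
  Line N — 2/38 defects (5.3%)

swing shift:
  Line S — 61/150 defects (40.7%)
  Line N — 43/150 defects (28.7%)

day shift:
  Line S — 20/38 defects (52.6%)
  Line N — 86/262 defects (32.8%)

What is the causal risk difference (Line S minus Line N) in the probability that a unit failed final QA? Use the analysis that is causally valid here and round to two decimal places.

+0.13

Shift satisfies the back-door criterion: it is not a descendant of the line, and it blocks the spurious path from line to outcome. Adjusting for it (i.e., using the within-shift rates) gives the causal effect.
Adjusting over the population distribution of shift: 0.333·(0.122−0.053) + 0.333·(0.407−0.287) + 0.333·(0.526−0.328) = +0.129.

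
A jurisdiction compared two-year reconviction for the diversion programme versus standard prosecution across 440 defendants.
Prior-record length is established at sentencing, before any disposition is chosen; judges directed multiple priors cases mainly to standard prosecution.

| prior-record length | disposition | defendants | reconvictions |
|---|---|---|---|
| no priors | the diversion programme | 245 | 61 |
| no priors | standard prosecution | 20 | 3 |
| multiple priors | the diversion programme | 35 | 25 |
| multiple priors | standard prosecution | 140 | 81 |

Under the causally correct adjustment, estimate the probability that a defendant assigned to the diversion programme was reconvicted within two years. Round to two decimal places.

Prior-record length differs across dispositions for reasons unrelated to any effect of the disposition itself, and it separately predicts the outcome — a classic confounder. We must compare within prior-record length levels.
Standardising the diversion programme to the population prior-record length mix: 0.602·61/245 + 0.398·25/35 = 0.434.

0.43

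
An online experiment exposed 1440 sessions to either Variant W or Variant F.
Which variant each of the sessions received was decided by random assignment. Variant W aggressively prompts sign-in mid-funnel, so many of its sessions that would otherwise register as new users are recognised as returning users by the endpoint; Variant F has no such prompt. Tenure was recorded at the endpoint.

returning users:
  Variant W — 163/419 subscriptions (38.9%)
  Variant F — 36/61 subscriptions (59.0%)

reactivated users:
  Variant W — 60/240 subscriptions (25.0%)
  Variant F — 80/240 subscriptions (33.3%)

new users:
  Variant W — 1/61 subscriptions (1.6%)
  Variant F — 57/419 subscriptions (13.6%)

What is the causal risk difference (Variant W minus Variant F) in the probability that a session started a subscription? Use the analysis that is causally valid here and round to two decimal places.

+0.07

Stratifying would compare variants among sessions the variants themselves sorted into user tenure groups — a form of selection on an intermediate. The unconditioned pooled rates give the total causal effect.
The causal difference is the pooled difference: 0.311 − 0.240 = +0.071.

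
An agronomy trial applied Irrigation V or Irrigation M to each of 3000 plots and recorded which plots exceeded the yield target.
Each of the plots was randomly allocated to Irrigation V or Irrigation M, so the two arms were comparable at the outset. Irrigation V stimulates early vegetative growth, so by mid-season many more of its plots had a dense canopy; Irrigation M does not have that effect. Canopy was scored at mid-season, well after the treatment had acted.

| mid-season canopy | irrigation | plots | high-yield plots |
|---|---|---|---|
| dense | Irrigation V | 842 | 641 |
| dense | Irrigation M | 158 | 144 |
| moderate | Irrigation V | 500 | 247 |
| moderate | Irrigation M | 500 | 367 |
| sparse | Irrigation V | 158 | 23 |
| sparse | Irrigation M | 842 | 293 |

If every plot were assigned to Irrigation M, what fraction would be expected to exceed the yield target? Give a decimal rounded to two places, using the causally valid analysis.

0.54

The mid-season canopy-specific comparison favours Irrigation M throughout, but the pooled figures favour Irrigation V. The question is whether to condition on mid-season canopy.
Mid-season canopy is downstream of the irrigation. One should not condition on a consequence of treatment, so the overall rates are the right comparison.
So P(outcome | do(Irrigation M)) is just the pooled rate for Irrigation M: 804/1500 = 0.536.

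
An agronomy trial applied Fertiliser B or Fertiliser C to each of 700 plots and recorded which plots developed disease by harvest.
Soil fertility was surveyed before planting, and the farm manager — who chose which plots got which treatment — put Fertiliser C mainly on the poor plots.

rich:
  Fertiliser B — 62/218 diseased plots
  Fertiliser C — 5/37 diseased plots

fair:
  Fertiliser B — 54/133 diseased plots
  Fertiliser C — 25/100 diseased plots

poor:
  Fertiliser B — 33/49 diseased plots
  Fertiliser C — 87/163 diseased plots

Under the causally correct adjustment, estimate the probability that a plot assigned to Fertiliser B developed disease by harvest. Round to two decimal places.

0.44

Soil fertility differs across fertilisers for reasons unrelated to any effect of the fertiliser itself, and it separately predicts the outcome — a classic confounder. We must compare within soil fertility levels.
Standardising Fertiliser B to the population soil fertility mix: 0.364·62/218 + 0.333·54/133 + 0.303·33/49 = 0.443.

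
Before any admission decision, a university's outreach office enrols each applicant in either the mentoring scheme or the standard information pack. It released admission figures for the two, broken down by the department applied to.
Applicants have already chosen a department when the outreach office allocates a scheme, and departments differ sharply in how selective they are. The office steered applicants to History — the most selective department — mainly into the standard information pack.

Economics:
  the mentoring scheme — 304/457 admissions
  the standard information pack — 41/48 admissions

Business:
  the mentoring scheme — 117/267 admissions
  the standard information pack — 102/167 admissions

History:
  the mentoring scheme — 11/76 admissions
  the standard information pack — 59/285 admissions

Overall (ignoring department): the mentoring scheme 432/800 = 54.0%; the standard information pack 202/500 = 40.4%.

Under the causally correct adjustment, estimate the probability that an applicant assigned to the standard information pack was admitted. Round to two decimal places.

The imbalance in department arose from how applicants were allocated, not from anything the outreach scheme did; and department independently affects the outcome. The pooled gap is confounded — condition on department.
Standardising the standard information pack to the population department mix: 0.388·41/48 + 0.334·102/167 + 0.278·59/285 = 0.593.

0.59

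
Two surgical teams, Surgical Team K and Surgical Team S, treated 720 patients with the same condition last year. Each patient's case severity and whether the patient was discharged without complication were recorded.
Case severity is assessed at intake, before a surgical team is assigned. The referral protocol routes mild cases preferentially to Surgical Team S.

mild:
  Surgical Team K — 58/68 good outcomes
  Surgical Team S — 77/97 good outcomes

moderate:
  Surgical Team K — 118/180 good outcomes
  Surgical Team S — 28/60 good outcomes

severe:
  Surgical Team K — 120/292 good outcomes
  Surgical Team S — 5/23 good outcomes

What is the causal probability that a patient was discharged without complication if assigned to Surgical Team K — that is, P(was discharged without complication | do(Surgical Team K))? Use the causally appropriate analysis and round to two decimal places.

The imbalance in case severity arose from how patients were allocated, not from anything the surgical team did; and case severity independently affects the outcome. The pooled gap is confounded — condition on case severity.
Standardising Surgical Team K to the population case severity mix: 0.229·58/68 + 0.333·118/180 + 0.438·120/292 = 0.594.

0.59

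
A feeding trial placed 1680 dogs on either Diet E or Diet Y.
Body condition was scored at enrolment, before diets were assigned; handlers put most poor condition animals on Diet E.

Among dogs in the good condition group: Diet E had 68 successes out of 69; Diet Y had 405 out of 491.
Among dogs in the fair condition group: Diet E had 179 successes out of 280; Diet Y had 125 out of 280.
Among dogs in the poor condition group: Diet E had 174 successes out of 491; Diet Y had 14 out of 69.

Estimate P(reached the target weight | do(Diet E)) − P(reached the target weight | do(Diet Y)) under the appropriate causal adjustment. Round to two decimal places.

+0.17

Within every starting body condition level Diet E has the higher rate, yet pooled Diet Y does — Simpson's reversal.
The imbalance in starting body condition arose from how dogs were allocated, not from anything the diet did; and starting body condition independently affects the outcome. The pooled gap is confounded — condition on starting body condition.
Adjusting over the population distribution of starting body condition: 0.333·(0.986−0.825) + 0.333·(0.639−0.446) + 0.333·(0.354−0.203) = +0.168.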